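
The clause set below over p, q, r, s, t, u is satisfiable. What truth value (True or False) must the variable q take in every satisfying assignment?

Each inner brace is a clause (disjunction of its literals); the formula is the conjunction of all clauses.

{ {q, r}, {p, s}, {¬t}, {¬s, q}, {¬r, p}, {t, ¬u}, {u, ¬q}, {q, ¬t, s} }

False

Suppose q = True.
Unit clause (¬t) forces t = False.
Unit clause (¬u) forces u = False.
But (u) is also a unit clause — contradiction.
So every satisfying assignment has q = False.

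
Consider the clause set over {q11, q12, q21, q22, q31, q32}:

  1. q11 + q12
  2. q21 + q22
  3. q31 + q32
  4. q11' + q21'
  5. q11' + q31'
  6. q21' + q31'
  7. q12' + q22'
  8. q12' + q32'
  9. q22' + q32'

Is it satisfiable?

Branch on q11: set q11 = 1.
From the singleton clause (q21'), q21 = 0.
From the singleton clause (q22), q22 = 1.
From the singleton clause (q31'), q31 = 0.
From the singleton clause (q32), q32 = 1.
But (q32') is also a unit clause — contradiction.
That branch fails; take q11 = 0 instead.
From the singleton clause (q12), q12 = 1.
From the singleton clause (q22'), q22 = 0.
From the singleton clause (q21), q21 = 1.
From the singleton clause (q31'), q31 = 0.
From the singleton clause (q32), q32 = 1.
But (q32') is also a unit clause — contradiction.
Both values of q11 lead to a conflict.
No assignment satisfies every clause.

No, unsatisfiable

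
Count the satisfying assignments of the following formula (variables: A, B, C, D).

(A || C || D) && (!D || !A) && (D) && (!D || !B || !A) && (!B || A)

2

There are 2^4 = 16 truth assignments over (A, B, C, D).
Check each against the 5 clauses (columns in the order A, B, C, D):
  F F F F  ✗ fails (A || C || D)
  F F F T  ✓ satisfies all
  F F T F  ✗ fails (D)
  F F T T  ✓ satisfies all
  F T F F  ✗ fails (A || C || D)
  F T F T  ✗ fails (!B || A)
  F T T F  ✗ fails (D)
  F T T T  ✗ fails (!B || A)
  T F F F  ✗ fails (D)
  T F F T  ✗ fails (!D || !A)
  T F T F  ✗ fails (D)
  T F T T  ✗ fails (!D || !A)
  T T F F  ✗ fails (D)
  T T F T  ✗ fails (!D || !A)
  T T T F  ✗ fails (D)
  T T T T  ✗ fails (!D || !A)
2 of the 16 rows are models.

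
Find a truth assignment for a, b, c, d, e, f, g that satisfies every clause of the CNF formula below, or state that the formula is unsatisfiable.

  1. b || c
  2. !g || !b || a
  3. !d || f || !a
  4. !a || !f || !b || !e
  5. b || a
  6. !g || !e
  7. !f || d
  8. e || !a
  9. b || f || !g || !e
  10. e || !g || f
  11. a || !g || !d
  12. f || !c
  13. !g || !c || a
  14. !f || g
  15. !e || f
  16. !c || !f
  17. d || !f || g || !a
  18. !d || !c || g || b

Case b = true:
Case g = false:
(!f) alone gives f = false.
(!c) alone gives c = false.
(!e) alone gives e = false.
(!a) alone gives a = false.
Every clause is now satisfied; d is unconstrained.

a ↦ false; b ↦ true; c ↦ false; d ↦ false; e ↦ false; f ↦ false; g ↦ false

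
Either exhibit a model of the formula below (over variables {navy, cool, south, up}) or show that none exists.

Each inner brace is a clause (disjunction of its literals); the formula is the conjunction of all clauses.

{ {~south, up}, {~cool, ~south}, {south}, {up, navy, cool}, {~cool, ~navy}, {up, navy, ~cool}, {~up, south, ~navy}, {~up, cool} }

UNSATISFIABLE

From the singleton clause (south), south = 1.
From the singleton clause (up), up = 1.
From the singleton clause (~cool), cool = 0.
That conflicts with the unit clause (cool).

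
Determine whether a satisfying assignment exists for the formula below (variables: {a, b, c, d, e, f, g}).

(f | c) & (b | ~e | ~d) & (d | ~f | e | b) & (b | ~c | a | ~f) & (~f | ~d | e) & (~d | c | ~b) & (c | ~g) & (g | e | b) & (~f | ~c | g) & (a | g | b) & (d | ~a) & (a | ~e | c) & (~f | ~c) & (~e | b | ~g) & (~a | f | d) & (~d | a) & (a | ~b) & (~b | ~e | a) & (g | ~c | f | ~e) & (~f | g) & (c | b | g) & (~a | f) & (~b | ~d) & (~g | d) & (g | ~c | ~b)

Case f = 1:
(~c) alone gives c = 0.
(~g) alone gives g = 0.
Now (g) is unsatisfied and unit — conflict.
So f must be the other value — set f = 0.
(c) alone gives c = 1.
(~a) alone gives a = 0.
(~d) alone gives d = 0.
(~b) alone gives b = 0.
(g) alone gives g = 1.
Now (~g) is unsatisfied and unit — conflict.
Either choice for f ends in contradiction.
No assignment satisfies every clause.

No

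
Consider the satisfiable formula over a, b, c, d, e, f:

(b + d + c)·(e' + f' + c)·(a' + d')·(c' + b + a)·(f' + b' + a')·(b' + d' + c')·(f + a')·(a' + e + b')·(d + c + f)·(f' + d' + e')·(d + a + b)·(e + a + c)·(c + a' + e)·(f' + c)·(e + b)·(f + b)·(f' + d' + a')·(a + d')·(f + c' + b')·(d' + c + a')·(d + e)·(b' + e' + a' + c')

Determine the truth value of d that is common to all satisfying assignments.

False

Suppose d = 1.
From the singleton clause (a'), a = 0.
Now (a) is unsatisfied and unit — conflict.
So every satisfying assignment has d = False.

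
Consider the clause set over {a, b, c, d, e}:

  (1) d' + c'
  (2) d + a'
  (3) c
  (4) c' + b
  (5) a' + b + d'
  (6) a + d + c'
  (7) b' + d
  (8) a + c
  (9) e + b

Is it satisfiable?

No

(c) alone gives c = 1.
(d') alone gives d = 0.
(a') alone gives a = 0.
But (a) is also a unit clause — contradiction.
No assignment satisfies every clause.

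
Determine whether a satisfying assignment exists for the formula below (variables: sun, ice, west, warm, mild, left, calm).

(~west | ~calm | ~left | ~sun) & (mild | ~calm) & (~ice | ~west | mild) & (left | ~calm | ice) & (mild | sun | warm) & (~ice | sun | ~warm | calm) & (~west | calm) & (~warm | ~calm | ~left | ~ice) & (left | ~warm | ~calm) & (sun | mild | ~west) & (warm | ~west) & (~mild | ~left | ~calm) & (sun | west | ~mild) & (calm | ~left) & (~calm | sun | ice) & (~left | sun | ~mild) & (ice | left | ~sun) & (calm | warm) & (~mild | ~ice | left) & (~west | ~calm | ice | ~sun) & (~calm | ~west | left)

Yes, satisfiable

Suppose mild = 0.
Unit clause (~calm) forces calm = 0.
Unit clause (~west) forces west = 0.
Unit clause (~left) forces left = 0.
Unit clause (warm) forces warm = 1.
Suppose ice = 1.
Unit clause (sun) forces sun = 1.
This assignment satisfies each clause.
A satisfying assignment: sun: 1, ice: 1, west: 0, warm: 1, mild: 0, left: 0, calm: 0.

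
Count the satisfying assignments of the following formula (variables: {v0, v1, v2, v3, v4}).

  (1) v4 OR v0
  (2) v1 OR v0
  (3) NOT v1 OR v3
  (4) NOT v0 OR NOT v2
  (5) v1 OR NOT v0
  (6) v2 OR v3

4

There are 2^5 = 32 truth assignments over (v0, v1, v2, v3, v4).
Split on v1. With v1 = true, the clauses containing v1 are satisfied and NOT v1 drops from the rest; 4 of the 2^4 = 16 assignments to the other variables satisfy what remains.
With v1 = false, by the same count on the reduced clause set, 0 assignments work.
Total: 4 + 0 = 4.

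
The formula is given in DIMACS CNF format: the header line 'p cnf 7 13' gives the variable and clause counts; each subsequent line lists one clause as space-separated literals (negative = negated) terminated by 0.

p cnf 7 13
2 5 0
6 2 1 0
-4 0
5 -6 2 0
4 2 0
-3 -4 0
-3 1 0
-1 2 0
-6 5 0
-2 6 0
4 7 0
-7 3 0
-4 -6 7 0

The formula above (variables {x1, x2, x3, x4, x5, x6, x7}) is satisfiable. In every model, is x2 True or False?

True

Suppose x2 = False.
(x5) alone gives x5 = True.
(¬x4) alone gives x4 = False.
But (x4) is also a unit clause — contradiction.
So every satisfying assignment has x2 = True.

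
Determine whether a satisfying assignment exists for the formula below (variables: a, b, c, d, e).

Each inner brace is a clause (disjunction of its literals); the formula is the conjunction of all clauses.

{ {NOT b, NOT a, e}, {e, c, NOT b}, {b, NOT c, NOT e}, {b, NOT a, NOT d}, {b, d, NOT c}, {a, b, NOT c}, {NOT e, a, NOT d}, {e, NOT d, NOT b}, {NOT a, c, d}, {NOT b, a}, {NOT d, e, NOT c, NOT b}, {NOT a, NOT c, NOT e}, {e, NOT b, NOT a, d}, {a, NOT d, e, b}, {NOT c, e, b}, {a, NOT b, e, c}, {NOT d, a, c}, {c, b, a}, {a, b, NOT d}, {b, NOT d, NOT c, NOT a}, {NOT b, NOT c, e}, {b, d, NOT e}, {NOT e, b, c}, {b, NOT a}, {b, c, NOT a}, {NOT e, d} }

Case b = true:
From the singleton clause (a), a = true.
From the singleton clause (e), e = true.
From the singleton clause (NOT c), c = false.
From the singleton clause (d), d = true.
Every clause now holds.
A satisfying assignment: a: true; b: true; c: false; d: true; e: true.

Satisfiable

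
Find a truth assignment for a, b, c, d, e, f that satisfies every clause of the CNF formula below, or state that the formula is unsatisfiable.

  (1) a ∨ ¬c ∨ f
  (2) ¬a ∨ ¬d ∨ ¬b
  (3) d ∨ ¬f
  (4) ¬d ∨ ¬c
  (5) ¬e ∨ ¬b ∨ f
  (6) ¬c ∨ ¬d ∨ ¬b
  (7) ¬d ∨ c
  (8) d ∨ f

UNSATISFIABLE

Case d = True:
Unit clause (¬c) forces c = False.
But (c) is also a unit clause — contradiction.
Undo d and try d = False.
Unit clause (¬f) forces f = False.
But (f) is also a unit clause — contradiction.
Either choice for d ends in contradiction.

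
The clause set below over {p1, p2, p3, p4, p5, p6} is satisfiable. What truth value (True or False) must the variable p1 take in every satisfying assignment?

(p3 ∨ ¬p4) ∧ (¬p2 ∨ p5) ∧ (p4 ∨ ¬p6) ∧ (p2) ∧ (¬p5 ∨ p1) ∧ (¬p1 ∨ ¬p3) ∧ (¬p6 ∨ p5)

Suppose p1 = False.
The clause (p2) is unit, so p2 = True.
The clause (p5) is unit, so p5 = True.
That conflicts with the unit clause (¬p5).
So every satisfying assignment has p1 = True.

True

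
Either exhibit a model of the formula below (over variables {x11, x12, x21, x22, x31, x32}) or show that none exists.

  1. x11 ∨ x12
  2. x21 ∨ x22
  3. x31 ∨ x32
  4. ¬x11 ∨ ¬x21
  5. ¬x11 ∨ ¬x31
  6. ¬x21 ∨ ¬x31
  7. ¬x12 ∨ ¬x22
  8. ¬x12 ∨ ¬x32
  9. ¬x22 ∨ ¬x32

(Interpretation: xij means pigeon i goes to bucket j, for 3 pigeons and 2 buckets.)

Case x11 = True:
From the singleton clause (¬x21), x21 = False.
From the singleton clause (x22), x22 = True.
From the singleton clause (¬x31), x31 = False.
From the singleton clause (x32), x32 = True.
Now (¬x32) is unsatisfied and unit — conflict.
That branch fails; take x11 = False instead.
From the singleton clause (x12), x12 = True.
From the singleton clause (¬x22), x22 = False.
From the singleton clause (x21), x21 = True.
From the singleton clause (¬x31), x31 = False.
From the singleton clause (x32), x32 = True.
Now (¬x32) is unsatisfied and unit — conflict.
Either choice for x11 ends in contradiction.

UNSATISFIABLE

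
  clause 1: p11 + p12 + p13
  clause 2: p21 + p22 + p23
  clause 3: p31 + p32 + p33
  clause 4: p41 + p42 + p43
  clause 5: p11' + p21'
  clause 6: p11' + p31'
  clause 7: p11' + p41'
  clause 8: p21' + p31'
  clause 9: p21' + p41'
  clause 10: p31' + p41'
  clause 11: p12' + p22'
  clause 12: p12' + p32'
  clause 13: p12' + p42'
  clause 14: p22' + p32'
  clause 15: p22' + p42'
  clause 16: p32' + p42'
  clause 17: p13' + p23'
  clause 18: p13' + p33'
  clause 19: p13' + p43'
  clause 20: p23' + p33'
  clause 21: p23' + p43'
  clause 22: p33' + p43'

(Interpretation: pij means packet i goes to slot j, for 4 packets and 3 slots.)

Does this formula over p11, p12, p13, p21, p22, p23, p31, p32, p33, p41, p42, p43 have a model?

No, unsatisfiable

Case p11 = 0:
Case p12 = 1:
The clause (p22') is unit, so p22 = 0.
The clause (p32') is unit, so p32 = 0.
The clause (p42') is unit, so p42 = 0.
Case p21 = 1:
The clause (p31') is unit, so p31 = 0.
The clause (p33) is unit, so p33 = 1.
The clause (p41') is unit, so p41 = 0.
The clause (p43) is unit, so p43 = 1.
That conflicts with the unit clause (p43').
Undo p21 and try p21 = 0.
The clause (p23) is unit, so p23 = 1.
The clause (p13') is unit, so p13 = 0.
The clause (p33') is unit, so p33 = 0.
The clause (p31) is unit, so p31 = 1.
The clause (p41') is unit, so p41 = 0.
The clause (p43) is unit, so p43 = 1.
That conflicts with the unit clause (p43').
Neither p21 = 1 nor p21 = 0 works.
Undo p12 and try p12 = 0.
The clause (p13) is unit, so p13 = 1.
The clause (p23') is unit, so p23 = 0.
The clause (p33') is unit, so p33 = 0.
The clause (p43') is unit, so p43 = 0.
Case p21 = 1:
The clause (p31') is unit, so p31 = 0.
The clause (p32) is unit, so p32 = 1.
The clause (p41') is unit, so p41 = 0.
The clause (p42) is unit, so p42 = 1.
That conflicts with the unit clause (p42').
Undo p21 and try p21 = 0.
The clause (p22) is unit, so p22 = 1.
The clause (p32') is unit, so p32 = 0.
The clause (p31) is unit, so p31 = 1.
The clause (p41') is unit, so p41 = 0.
The clause (p42) is unit, so p42 = 1.
That conflicts with the unit clause (p42').
Neither p21 = 1 nor p21 = 0 works.
Neither p12 = 1 nor p12 = 0 works.
Undo p11 and try p11 = 1.
The clause (p21') is unit, so p21 = 0.
The clause (p31') is unit, so p31 = 0.
The clause (p41') is unit, so p41 = 0.
Case p22 = 1:
The clause (p12') is unit, so p12 = 0.
The clause (p32') is unit, so p32 = 0.
The clause (p33) is unit, so p33 = 1.
The clause (p42') is unit, so p42 = 0.
The clause (p43) is unit, so p43 = 1.
That conflicts with the unit clause (p43').
Undo p22 and try p22 = 0.
The clause (p23) is unit, so p23 = 1.
The clause (p13') is unit, so p13 = 0.
The clause (p33') is unit, so p33 = 0.
The clause (p32) is unit, so p32 = 1.
The clause (p12') is unit, so p12 = 0.
The clause (p42') is unit, so p42 = 0.
The clause (p43) is unit, so p43 = 1.
That conflicts with the unit clause (p43').
Neither p22 = 1 nor p22 = 0 works.
Neither p11 = 1 nor p11 = 0 works.
No assignment satisfies every clause.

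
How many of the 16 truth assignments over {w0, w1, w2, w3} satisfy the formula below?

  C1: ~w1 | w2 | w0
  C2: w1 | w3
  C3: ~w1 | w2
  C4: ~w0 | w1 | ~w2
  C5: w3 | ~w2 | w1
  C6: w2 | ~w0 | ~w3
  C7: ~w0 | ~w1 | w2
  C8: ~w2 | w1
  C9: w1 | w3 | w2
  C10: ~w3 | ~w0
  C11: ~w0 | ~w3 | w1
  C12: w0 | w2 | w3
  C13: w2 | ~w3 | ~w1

4

There are 2^4 = 16 truth assignments over (w0, w1, w2, w3).
Split on w2. With w2 = 1, the clauses containing w2 are satisfied and ~w2 drops from the rest; 3 of the 2^3 = 8 assignments to the other variables satisfy what remains.
With w2 = 0, by the same count on the reduced clause set, 1 assignment works.
(One model: w0=F, w1=F, w2=F, w3=T.)
Total: 3 + 1 = 4.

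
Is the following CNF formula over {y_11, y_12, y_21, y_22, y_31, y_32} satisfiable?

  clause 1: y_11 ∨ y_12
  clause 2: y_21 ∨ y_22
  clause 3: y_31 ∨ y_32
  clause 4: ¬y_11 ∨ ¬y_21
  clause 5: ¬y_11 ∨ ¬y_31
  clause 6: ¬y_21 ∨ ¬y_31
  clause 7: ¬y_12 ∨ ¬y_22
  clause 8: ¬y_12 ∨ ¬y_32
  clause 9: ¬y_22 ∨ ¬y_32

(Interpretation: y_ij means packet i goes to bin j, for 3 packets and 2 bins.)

No, unsatisfiable

Try y_11 = True.
From the singleton clause (¬y_21), y_21 = False.
From the singleton clause (y_22), y_22 = True.
From the singleton clause (¬y_31), y_31 = False.
From the singleton clause (y_32), y_32 = True.
Now (¬y_32) is unsatisfied and unit — conflict.
That branch fails; take y_11 = False instead.
From the singleton clause (y_12), y_12 = True.
From the singleton clause (¬y_22), y_22 = False.
From the singleton clause (y_21), y_21 = True.
From the singleton clause (¬y_31), y_31 = False.
From the singleton clause (y_32), y_32 = True.
Now (¬y_32) is unsatisfied and unit — conflict.
Both values of y_11 lead to a conflict.
No assignment satisfies every clause.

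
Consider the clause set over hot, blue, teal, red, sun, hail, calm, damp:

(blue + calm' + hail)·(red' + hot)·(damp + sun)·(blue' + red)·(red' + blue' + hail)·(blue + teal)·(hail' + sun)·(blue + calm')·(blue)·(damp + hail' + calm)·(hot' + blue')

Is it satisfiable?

(blue) alone gives blue = 1.
(red) alone gives red = 1.
(hot) alone gives hot = 1.
That conflicts with the unit clause (hot').
No assignment satisfies every clause.

Unsatisfiable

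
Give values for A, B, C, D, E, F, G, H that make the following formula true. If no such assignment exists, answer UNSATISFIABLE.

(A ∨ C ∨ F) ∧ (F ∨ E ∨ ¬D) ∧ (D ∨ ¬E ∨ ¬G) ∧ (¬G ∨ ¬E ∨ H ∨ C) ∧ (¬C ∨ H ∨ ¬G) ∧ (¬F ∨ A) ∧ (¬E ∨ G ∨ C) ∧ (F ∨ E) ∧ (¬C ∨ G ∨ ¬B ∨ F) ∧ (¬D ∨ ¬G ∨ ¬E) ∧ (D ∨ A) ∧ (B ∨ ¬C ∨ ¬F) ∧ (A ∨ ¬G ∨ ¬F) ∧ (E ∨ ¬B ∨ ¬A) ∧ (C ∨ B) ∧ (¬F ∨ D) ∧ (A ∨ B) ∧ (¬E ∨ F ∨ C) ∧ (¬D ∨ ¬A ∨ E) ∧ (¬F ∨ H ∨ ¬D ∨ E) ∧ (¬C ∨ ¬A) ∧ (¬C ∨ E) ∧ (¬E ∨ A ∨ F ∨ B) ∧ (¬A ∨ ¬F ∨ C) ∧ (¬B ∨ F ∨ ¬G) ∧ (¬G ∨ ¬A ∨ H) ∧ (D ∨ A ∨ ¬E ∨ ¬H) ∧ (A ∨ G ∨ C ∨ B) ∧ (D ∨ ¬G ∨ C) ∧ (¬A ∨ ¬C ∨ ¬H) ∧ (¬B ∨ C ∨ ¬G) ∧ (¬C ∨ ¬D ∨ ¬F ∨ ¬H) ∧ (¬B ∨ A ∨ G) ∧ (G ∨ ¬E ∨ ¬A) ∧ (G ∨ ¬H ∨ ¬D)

Suppose F = False.
The clause (E) is unit, so E = True.
The clause (C) is unit, so C = True.
The clause (¬A) is unit, so A = False.
The clause (D) is unit, so D = True.
The clause (¬G) is unit, so G = False.
The clause (¬B) is unit, so B = False.
That conflicts with the unit clause (B).
Undo F and try F = True.
The clause (A) is unit, so A = True.
The clause (D) is unit, so D = True.
The clause (E) is unit, so E = True.
The clause (¬G) is unit, so G = False.
That conflicts with the unit clause (G).
Both values of F lead to a conflict.

UNSATISFIABLE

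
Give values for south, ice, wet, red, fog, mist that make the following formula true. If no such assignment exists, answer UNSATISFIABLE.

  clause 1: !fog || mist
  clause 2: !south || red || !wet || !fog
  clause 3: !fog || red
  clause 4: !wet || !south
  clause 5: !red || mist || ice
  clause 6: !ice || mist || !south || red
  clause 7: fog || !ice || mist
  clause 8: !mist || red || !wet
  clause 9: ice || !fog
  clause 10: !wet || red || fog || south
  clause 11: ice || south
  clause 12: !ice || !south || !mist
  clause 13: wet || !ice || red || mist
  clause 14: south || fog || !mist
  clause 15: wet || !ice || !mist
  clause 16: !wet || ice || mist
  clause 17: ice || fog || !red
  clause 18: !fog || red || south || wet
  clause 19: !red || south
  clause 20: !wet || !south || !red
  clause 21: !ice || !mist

south ↦ true; ice ↦ false; wet ↦ false; red ↦ false; fog ↦ false; mist ↦ false

Suppose fog = false.
Suppose wet = false.
Suppose ice = false.
(south) alone gives south = true.
(!red) alone gives red = false.
Every clause is now satisfied; mist is unconstrained.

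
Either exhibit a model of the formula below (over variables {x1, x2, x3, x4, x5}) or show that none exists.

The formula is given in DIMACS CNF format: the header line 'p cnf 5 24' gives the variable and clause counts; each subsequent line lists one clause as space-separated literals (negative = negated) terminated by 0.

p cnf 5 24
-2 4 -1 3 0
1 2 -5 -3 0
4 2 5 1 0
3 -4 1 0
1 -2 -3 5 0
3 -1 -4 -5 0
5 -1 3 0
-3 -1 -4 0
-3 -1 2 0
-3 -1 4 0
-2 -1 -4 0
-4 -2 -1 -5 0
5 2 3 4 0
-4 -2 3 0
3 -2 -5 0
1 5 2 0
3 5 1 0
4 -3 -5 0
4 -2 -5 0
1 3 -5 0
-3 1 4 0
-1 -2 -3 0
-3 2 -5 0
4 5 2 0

x1: True,  x2: False,  x3: False,  x4: False,  x5: True

Case x3 = False:
Case x4 = False:
Case x2 = False:
The clause (x5) is unit, so x5 = True.
The clause (x1) is unit, so x1 = True.
Every clause now holds.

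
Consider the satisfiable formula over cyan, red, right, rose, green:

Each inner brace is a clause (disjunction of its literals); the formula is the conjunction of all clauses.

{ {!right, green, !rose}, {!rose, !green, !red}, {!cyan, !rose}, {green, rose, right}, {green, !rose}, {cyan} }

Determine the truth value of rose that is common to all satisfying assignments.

Suppose rose = true.
From the singleton clause (!cyan), cyan = false.
That conflicts with the unit clause (cyan).
So every satisfying assignment has rose = False.

False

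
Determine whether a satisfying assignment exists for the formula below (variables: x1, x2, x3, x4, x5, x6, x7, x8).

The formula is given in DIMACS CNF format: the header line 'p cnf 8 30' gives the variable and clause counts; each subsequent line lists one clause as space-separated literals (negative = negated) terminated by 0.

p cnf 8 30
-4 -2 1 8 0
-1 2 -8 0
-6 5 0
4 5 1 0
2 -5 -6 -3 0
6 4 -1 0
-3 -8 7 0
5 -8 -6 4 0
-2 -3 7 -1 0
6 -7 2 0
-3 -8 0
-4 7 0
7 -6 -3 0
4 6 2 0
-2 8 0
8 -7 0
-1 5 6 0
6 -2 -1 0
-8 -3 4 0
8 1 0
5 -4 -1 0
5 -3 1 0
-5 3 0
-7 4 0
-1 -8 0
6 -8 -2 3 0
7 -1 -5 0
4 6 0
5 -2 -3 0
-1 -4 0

Try x6 = False.
(x4) alone gives x4 = True.
(x7) alone gives x7 = True.
(x2) alone gives x2 = True.
(x8) alone gives x8 = True.
(¬x3) alone gives x3 = False.
That conflicts with the unit clause (x3).
Undo x6 and try x6 = True.
(x5) alone gives x5 = True.
(x3) alone gives x3 = True.
(x2) alone gives x2 = True.
(¬x8) alone gives x8 = False.
That conflicts with the unit clause (x8).
Neither x6 = True nor x6 = False works.
No assignment satisfies every clause.

No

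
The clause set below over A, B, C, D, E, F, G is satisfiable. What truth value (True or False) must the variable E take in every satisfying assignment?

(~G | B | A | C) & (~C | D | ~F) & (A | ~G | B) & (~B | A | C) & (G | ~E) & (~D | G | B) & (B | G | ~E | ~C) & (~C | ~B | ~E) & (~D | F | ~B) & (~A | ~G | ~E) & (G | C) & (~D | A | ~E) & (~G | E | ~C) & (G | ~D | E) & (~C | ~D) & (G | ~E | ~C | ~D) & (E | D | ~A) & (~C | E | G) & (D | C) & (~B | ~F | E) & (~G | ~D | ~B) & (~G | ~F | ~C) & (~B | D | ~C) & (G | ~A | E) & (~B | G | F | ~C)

False

Suppose E = 1.
(G) alone gives G = 1.
(~A) alone gives A = 0.
(B) alone gives B = 1.
(C) alone gives C = 1.
That conflicts with the unit clause (~C).
So every satisfying assignment has E = False.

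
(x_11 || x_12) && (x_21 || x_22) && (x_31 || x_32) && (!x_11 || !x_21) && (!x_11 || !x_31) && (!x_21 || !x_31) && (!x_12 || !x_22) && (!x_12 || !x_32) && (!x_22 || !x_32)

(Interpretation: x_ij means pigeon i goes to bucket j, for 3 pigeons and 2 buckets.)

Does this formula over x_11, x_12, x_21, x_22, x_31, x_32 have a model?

Suppose x_11 = true.
The clause (!x_21) is unit, so x_21 = false.
The clause (x_22) is unit, so x_22 = true.
The clause (!x_31) is unit, so x_31 = false.
The clause (x_32) is unit, so x_32 = true.
Now (!x_32) is unsatisfied and unit — conflict.
Backtrack on x_11: now try x_11 = false.
The clause (x_12) is unit, so x_12 = true.
The clause (!x_22) is unit, so x_22 = false.
The clause (x_21) is unit, so x_21 = true.
The clause (!x_31) is unit, so x_31 = false.
The clause (x_32) is unit, so x_32 = true.
Now (!x_32) is unsatisfied and unit — conflict.
Both values of x_11 lead to a conflict.
No assignment satisfies every clause.

No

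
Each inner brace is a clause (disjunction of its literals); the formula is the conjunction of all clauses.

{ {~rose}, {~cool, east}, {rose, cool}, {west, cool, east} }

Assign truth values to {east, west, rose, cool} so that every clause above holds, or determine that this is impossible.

east: 1,  west: 1,  rose: 0,  cool: 1

(~rose) alone gives rose = 0.
(cool) alone gives cool = 1.
(east) alone gives east = 1.
Every clause is now satisfied; west is unconstrained.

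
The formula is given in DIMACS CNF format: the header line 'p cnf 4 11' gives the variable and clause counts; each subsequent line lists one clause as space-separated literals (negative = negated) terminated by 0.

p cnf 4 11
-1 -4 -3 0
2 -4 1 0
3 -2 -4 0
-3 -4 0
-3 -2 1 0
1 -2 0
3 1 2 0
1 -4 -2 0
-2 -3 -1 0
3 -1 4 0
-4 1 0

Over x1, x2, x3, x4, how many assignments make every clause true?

There are 2^4 = 16 truth assignments over (x1, x2, x3, x4).
Check each against the 11 clauses (columns in the order x1, x2, x3, x4):
  F F F F  ✗ fails (x3 ∨ x1 ∨ x2)
  F F F T  ✗ fails (x2 ∨ ¬x4 ∨ x1)
  F F T F  ✓ satisfies all
  F F T T  ✗ fails (x2 ∨ ¬x4 ∨ x1)
  F T F F  ✗ fails (x1 ∨ ¬x2)
  F T F T  ✗ fails (x3 ∨ ¬x2 ∨ ¬x4)
  F T T F  ✗ fails (¬x3 ∨ ¬x2 ∨ x1)
  F T T T  ✗ fails (¬x3 ∨ ¬x4)
  T F F F  ✗ fails (x3 ∨ ¬x1 ∨ x4)
  T F F T  ✓ satisfies all
  T F T F  ✓ satisfies all
  T F T T  ✗ fails (¬x1 ∨ ¬x4 ∨ ¬x3)
  T T F F  ✗ fails (x3 ∨ ¬x1 ∨ x4)
  T T F T  ✗ fails (x3 ∨ ¬x2 ∨ ¬x4)
  T T T F  ✗ fails (¬x2 ∨ ¬x3 ∨ ¬x1)
  T T T T  ✗ fails (¬x1 ∨ ¬x4 ∨ ¬x3)
3 of the 16 rows are models.

3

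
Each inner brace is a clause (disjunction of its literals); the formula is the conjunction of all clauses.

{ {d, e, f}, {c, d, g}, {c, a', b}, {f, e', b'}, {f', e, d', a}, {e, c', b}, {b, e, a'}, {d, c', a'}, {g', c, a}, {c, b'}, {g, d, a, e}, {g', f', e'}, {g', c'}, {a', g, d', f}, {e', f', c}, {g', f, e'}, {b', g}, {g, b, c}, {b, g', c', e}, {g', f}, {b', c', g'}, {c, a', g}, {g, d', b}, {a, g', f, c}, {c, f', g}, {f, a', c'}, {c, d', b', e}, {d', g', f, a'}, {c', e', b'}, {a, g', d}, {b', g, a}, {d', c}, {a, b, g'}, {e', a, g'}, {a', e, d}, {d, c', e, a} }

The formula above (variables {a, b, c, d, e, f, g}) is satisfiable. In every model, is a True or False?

False

Suppose a = 1.
Suppose c = 1.
(d) alone gives d = 1.
(g') alone gives g = 0.
(f) alone gives f = 1.
(b') alone gives b = 0.
Now (b) is unsatisfied and unit — conflict.
So c must be the other value — set c = 0.
(b) alone gives b = 1.
Now (b') is unsatisfied and unit — conflict.
Either choice for c ends in contradiction.
So every satisfying assignment has a = False.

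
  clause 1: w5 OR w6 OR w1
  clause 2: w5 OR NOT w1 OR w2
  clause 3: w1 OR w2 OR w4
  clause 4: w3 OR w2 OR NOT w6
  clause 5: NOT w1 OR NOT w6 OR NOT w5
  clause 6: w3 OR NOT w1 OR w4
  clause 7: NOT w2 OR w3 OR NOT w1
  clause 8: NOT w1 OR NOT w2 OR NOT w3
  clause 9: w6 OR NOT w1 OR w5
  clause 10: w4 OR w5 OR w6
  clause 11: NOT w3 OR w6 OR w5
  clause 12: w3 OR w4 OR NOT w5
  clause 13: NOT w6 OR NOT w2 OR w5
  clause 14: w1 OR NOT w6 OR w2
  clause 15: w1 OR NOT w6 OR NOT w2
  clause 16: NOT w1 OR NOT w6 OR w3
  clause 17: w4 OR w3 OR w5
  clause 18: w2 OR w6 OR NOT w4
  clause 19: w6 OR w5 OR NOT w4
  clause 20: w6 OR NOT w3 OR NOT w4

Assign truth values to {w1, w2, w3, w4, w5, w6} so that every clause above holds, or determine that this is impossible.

Try w5 = true.
Try w1 = false.
Try w2 = true.
The clause (NOT w6) is unit, so w6 = false.
Try w3 = false.
The clause (w4) is unit, so w4 = true.
This assignment satisfies each clause.

w1: false, w2: true, w3: false, w4: true, w5: true, w6: false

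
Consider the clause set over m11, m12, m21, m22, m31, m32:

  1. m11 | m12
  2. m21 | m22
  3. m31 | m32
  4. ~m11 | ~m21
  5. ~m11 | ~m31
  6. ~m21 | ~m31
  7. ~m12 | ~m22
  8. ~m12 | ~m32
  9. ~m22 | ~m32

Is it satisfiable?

No

Branch on m11: set m11 = 1.
The clause (~m21) is unit, so m21 = 0.
The clause (m22) is unit, so m22 = 1.
The clause (~m31) is unit, so m31 = 0.
The clause (m32) is unit, so m32 = 1.
That conflicts with the unit clause (~m32).
So m11 must be the other value — set m11 = 0.
The clause (m12) is unit, so m12 = 1.
The clause (~m22) is unit, so m22 = 0.
The clause (m21) is unit, so m21 = 1.
The clause (~m31) is unit, so m31 = 0.
The clause (m32) is unit, so m32 = 1.
That conflicts with the unit clause (~m32).
Both values of m11 lead to a conflict.
No assignment satisfies every clause.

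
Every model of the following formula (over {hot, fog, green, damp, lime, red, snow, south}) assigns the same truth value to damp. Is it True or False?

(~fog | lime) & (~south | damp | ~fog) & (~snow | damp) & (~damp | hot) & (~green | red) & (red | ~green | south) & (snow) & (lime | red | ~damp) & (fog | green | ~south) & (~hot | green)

Suppose damp = 0.
The clause (~snow) is unit, so snow = 0.
Now (snow) is unsatisfied and unit — conflict.
So every satisfying assignment has damp = True.

True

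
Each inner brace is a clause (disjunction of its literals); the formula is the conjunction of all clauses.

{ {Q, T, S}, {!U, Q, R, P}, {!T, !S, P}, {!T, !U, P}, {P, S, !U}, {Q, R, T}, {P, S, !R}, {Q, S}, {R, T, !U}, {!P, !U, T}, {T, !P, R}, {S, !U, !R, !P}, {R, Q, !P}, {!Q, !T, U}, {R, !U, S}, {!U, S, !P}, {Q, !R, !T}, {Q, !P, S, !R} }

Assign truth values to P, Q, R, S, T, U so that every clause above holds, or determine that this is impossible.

Try Q = false.
From the singleton clause (S), S = true.
Try T = false.
From the singleton clause (R), R = true.
Try P = true.
From the singleton clause (!U), U = false.
Every clause now holds.

P: true, Q: false, R: true, S: true, T: false, U: false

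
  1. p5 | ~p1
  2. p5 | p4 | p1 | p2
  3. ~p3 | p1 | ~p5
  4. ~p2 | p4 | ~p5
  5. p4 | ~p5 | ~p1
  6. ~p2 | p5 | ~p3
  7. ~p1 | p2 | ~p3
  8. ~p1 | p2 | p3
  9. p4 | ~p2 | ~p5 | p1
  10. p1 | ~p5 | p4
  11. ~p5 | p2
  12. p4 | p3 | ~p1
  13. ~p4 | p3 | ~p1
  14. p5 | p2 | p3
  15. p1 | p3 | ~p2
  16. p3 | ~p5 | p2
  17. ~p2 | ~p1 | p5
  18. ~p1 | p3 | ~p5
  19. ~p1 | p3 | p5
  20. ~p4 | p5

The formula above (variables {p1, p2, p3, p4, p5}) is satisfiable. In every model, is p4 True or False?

True

Suppose p4 = 0.
Case p5 = 1:
Unit clause (~p2) forces p2 = 0.
That conflicts with the unit clause (p2).
That branch fails; take p5 = 0 instead.
Unit clause (~p1) forces p1 = 0.
Unit clause (p2) forces p2 = 1.
Unit clause (~p3) forces p3 = 0.
That conflicts with the unit clause (p3).
Both values of p5 lead to a conflict.
So every satisfying assignment has p4 = True.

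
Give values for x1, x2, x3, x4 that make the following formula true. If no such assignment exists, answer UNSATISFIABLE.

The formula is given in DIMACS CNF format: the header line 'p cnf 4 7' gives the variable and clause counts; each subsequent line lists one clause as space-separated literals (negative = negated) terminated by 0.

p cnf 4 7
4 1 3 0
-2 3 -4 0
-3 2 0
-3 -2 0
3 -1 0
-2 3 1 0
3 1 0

UNSATISFIABLE

Suppose x3 = False.
(¬x1) alone gives x1 = False.
But (x1) is also a unit clause — contradiction.
Undo x3 and try x3 = True.
(x2) alone gives x2 = True.
But (¬x2) is also a unit clause — contradiction.
Both values of x3 lead to a conflict.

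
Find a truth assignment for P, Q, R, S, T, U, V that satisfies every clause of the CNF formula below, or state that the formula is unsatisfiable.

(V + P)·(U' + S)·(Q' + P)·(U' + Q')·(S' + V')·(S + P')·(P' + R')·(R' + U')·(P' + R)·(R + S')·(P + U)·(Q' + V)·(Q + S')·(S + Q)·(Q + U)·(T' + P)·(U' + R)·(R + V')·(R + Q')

UNSATISFIABLE

Branch on V: set V = 1.
The clause (S') is unit, so S = 0.
The clause (U') is unit, so U = 0.
The clause (P') is unit, so P = 0.
That conflicts with the unit clause (P).
Backtrack on V: now try V = 0.
The clause (P) is unit, so P = 1.
The clause (S) is unit, so S = 1.
The clause (R') is unit, so R = 0.
That conflicts with the unit clause (R).
Either choice for V ends in contradiction.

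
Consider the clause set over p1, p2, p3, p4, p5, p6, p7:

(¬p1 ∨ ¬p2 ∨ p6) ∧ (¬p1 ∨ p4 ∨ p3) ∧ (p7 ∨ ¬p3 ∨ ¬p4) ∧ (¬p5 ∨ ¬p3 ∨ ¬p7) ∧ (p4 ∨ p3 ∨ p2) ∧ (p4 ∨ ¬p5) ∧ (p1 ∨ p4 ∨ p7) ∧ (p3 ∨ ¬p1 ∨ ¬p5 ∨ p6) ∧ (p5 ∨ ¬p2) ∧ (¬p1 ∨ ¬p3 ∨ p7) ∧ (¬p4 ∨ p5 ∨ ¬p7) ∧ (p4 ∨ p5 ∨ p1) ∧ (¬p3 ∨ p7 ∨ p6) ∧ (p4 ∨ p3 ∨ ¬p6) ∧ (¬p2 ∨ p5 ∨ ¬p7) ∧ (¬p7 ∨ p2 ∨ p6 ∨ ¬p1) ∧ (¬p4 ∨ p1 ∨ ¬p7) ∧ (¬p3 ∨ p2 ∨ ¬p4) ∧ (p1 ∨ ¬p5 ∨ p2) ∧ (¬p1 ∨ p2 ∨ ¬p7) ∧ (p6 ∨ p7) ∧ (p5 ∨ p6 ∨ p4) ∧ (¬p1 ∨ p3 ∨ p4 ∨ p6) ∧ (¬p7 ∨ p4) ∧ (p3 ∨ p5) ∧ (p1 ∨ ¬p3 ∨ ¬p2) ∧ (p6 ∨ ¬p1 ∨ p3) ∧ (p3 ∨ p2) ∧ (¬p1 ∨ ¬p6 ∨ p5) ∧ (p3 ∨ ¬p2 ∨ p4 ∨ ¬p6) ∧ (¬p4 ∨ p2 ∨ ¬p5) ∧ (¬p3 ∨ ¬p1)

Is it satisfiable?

Suppose p4 = True.
Suppose p7 = False.
(¬p3) alone gives p3 = False.
(p6) alone gives p6 = True.
(p5) alone gives p5 = True.
(p2) alone gives p2 = True.
All clauses hold; p1 can take either value.
A satisfying assignment: p1: False,  p2: True,  p3: False,  p4: True,  p5: True,  p6: True,  p7: False.

Yes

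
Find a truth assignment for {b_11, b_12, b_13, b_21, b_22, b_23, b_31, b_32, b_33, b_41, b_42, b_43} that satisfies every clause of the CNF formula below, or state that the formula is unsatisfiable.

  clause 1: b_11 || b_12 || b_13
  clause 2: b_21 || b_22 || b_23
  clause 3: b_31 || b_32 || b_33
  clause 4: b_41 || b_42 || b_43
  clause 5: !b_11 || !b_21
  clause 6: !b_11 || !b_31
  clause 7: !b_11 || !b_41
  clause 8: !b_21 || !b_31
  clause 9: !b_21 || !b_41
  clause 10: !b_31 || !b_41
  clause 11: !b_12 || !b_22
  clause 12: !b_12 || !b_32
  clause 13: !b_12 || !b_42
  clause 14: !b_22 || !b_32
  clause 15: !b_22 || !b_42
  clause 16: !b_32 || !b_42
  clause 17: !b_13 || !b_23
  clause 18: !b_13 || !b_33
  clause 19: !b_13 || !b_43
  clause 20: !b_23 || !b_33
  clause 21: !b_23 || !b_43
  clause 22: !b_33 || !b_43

UNSATISFIABLE

Branch on b_11: set b_11 = false.
Branch on b_12: set b_12 = true.
(!b_22) alone gives b_22 = false.
(!b_32) alone gives b_32 = false.
(!b_42) alone gives b_42 = false.
Branch on b_21: set b_21 = true.
(!b_31) alone gives b_31 = false.
(b_33) alone gives b_33 = true.
(!b_41) alone gives b_41 = false.
(b_43) alone gives b_43 = true.
But (!b_43) is also a unit clause — contradiction.
That branch fails; take b_21 = false instead.
(b_23) alone gives b_23 = true.
(!b_13) alone gives b_13 = false.
(!b_33) alone gives b_33 = false.
(b_31) alone gives b_31 = true.
(!b_41) alone gives b_41 = false.
(b_43) alone gives b_43 = true.
But (!b_43) is also a unit clause — contradiction.
Either choice for b_21 ends in contradiction.
That branch fails; take b_12 = false instead.
(b_13) alone gives b_13 = true.
(!b_23) alone gives b_23 = false.
(!b_33) alone gives b_33 = false.
(!b_43) alone gives b_43 = false.
Branch on b_21: set b_21 = true.
(!b_31) alone gives b_31 = false.
(b_32) alone gives b_32 = true.
(!b_41) alone gives b_41 = false.
(b_42) alone gives b_42 = true.
But (!b_42) is also a unit clause — contradiction.
That branch fails; take b_21 = false instead.
(b_22) alone gives b_22 = true.
(!b_32) alone gives b_32 = false.
(b_31) alone gives b_31 = true.
(!b_41) alone gives b_41 = false.
(b_42) alone gives b_42 = true.
But (!b_42) is also a unit clause — contradiction.
Either choice for b_21 ends in contradiction.
Either choice for b_12 ends in contradiction.
That branch fails; take b_11 = true instead.
(!b_21) alone gives b_21 = false.
(!b_31) alone gives b_31 = false.
(!b_41) alone gives b_41 = false.
Branch on b_22: set b_22 = true.
(!b_12) alone gives b_12 = false.
(!b_32) alone gives b_32 = false.
(b_33) alone gives b_33 = true.
(!b_42) alone gives b_42 = false.
(b_43) alone gives b_43 = true.
But (!b_43) is also a unit clause — contradiction.
That branch fails; take b_22 = false instead.
(b_23) alone gives b_23 = true.
(!b_13) alone gives b_13 = false.
(!b_33) alone gives b_33 = false.
(b_32) alone gives b_32 = true.
(!b_12) alone gives b_12 = false.
(!b_42) alone gives b_42 = false.
(b_43) alone gives b_43 = true.
But (!b_43) is also a unit clause — contradiction.
Either choice for b_22 ends in contradiction.
Either choice for b_11 ends in contradiction.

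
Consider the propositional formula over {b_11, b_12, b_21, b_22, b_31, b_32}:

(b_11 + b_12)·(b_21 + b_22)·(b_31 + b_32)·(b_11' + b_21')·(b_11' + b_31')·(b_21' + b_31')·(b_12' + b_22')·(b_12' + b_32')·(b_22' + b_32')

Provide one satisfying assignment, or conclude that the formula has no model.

UNSATISFIABLE

Branch on b_11: set b_11 = 1.
The clause (b_21') is unit, so b_21 = 0.
The clause (b_22) is unit, so b_22 = 1.
The clause (b_31') is unit, so b_31 = 0.
The clause (b_32) is unit, so b_32 = 1.
That conflicts with the unit clause (b_32').
So b_11 must be the other value — set b_11 = 0.
The clause (b_12) is unit, so b_12 = 1.
The clause (b_22') is unit, so b_22 = 0.
The clause (b_21) is unit, so b_21 = 1.
The clause (b_31') is unit, so b_31 = 0.
The clause (b_32) is unit, so b_32 = 1.
That conflicts with the unit clause (b_32').
Neither b_11 = 1 nor b_11 = 0 works.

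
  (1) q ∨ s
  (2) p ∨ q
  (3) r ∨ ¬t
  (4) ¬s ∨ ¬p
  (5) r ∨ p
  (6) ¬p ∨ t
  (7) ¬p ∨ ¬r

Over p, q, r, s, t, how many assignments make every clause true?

4

There are 2^5 = 32 truth assignments over (p, q, r, s, t).
Split on t. With t = True, the clauses containing t are satisfied and ¬t drops from the rest; 2 of the 2^4 = 16 assignments to the other variables satisfy what remains.
With t = False, by the same count on the reduced clause set, 2 assignments work.
(One model: p=F, q=T, r=T, s=F, t=F.)
Total: 2 + 2 = 4.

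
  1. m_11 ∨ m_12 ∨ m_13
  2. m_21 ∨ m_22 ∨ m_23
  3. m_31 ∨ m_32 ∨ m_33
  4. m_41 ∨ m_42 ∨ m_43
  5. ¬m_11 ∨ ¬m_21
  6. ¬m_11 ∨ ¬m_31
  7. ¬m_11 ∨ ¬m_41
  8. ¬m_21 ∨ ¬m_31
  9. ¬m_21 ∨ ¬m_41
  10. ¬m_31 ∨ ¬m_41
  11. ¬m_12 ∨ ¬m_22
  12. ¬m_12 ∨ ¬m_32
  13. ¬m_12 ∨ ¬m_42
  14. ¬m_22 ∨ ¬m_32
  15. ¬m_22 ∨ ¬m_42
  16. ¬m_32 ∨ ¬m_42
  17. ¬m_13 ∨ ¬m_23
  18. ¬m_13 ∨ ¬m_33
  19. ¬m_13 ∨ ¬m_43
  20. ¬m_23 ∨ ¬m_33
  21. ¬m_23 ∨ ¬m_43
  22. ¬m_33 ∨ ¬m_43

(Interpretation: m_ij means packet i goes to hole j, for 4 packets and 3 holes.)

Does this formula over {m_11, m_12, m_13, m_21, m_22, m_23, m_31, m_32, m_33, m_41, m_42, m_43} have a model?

Branch on m_11: set m_11 = False.
Branch on m_12: set m_12 = True.
Unit clause (¬m_22) forces m_22 = False.
Unit clause (¬m_32) forces m_32 = False.
Unit clause (¬m_42) forces m_42 = False.
Branch on m_21: set m_21 = True.
Unit clause (¬m_31) forces m_31 = False.
Unit clause (m_33) forces m_33 = True.
Unit clause (¬m_41) forces m_41 = False.
Unit clause (m_43) forces m_43 = True.
But (¬m_43) is also a unit clause — contradiction.
So m_21 must be the other value — set m_21 = False.
Unit clause (m_23) forces m_23 = True.
Unit clause (¬m_13) forces m_13 = False.
Unit clause (¬m_33) forces m_33 = False.
Unit clause (m_31) forces m_31 = True.
Unit clause (¬m_41) forces m_41 = False.
Unit clause (m_43) forces m_43 = True.
But (¬m_43) is also a unit clause — contradiction.
Both values of m_21 lead to a conflict.
So m_12 must be the other value — set m_12 = False.
Unit clause (m_13) forces m_13 = True.
Unit clause (¬m_23) forces m_23 = False.
Unit clause (¬m_33) forces m_33 = False.
Unit clause (¬m_43) forces m_43 = False.
Branch on m_21: set m_21 = True.
Unit clause (¬m_31) forces m_31 = False.
Unit clause (m_32) forces m_32 = True.
Unit clause (¬m_41) forces m_41 = False.
Unit clause (m_42) forces m_42 = True.
But (¬m_42) is also a unit clause — contradiction.
So m_21 must be the other value — set m_21 = False.
Unit clause (m_22) forces m_22 = True.
Unit clause (¬m_32) forces m_32 = False.
Unit clause (m_31) forces m_31 = True.
Unit clause (¬m_41) forces m_41 = False.
Unit clause (m_42) forces m_42 = True.
But (¬m_42) is also a unit clause — contradiction.
Both values of m_21 lead to a conflict.
Both values of m_12 lead to a conflict.
So m_11 must be the other value — set m_11 = True.
Unit clause (¬m_21) forces m_21 = False.
Unit clause (¬m_31) forces m_31 = False.
Unit clause (¬m_41) forces m_41 = False.
Branch on m_22: set m_22 = True.
Unit clause (¬m_12) forces m_12 = False.
Unit clause (¬m_32) forces m_32 = False.
Unit clause (m_33) forces m_33 = True.
Unit clause (¬m_42) forces m_42 = False.
Unit clause (m_43) forces m_43 = True.
But (¬m_43) is also a unit clause — contradiction.
So m_22 must be the other value — set m_22 = False.
Unit clause (m_23) forces m_23 = True.
Unit clause (¬m_13) forces m_13 = False.
Unit clause (¬m_33) forces m_33 = False.
Unit clause (m_32) forces m_32 = True.
Unit clause (¬m_12) forces m_12 = False.
Unit clause (¬m_42) forces m_42 = False.
Unit clause (m_43) forces m_43 = True.
But (¬m_43) is also a unit clause — contradiction.
Both values of m_22 lead to a conflict.
Both values of m_11 lead to a conflict.
No assignment satisfies every clause.

Unsatisfiable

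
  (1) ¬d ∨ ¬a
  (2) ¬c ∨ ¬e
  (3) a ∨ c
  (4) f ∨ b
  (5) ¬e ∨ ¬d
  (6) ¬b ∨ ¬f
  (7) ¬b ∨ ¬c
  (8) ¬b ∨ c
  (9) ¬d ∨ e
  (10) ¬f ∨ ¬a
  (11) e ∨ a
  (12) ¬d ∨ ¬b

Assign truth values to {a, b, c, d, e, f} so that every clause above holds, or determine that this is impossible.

UNSATISFIABLE

Case d = False:
Case c = False:
Unit clause (a) forces a = True.
Unit clause (¬b) forces b = False.
Unit clause (f) forces f = True.
Now (¬f) is unsatisfied and unit — conflict.
Backtrack on c: now try c = True.
Unit clause (¬e) forces e = False.
Unit clause (¬b) forces b = False.
Unit clause (f) forces f = True.
Unit clause (¬a) forces a = False.
Now (a) is unsatisfied and unit — conflict.
Both values of c lead to a conflict.
Backtrack on d: now try d = True.
Unit clause (¬a) forces a = False.
Unit clause (c) forces c = True.
Unit clause (¬e) forces e = False.
Now (e) is unsatisfied and unit — conflict.
Both values of d lead to a conflict.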